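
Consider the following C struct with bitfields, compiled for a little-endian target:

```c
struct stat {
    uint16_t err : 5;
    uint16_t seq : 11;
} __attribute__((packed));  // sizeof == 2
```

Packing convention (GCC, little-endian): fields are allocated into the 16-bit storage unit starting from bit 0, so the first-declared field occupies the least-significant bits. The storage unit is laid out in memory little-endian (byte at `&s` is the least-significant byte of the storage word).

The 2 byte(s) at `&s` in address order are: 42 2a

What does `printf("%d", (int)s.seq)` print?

338

[0]=0x42 [1]=0x2a (little-endian) → word 0x2a42
err [0+:5] = (word>>0) & 0x1f = 2
seq [5+:11] = (word>>5) & 0x7ff = 338  ←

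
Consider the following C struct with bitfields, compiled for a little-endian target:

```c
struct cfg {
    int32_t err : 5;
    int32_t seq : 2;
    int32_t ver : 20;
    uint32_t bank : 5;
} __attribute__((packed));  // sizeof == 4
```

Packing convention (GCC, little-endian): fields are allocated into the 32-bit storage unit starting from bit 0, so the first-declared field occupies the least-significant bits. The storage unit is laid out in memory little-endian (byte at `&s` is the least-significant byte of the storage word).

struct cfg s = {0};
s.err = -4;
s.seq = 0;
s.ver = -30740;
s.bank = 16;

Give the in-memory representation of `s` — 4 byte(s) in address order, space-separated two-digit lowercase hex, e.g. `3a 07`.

1c f6 c3 87

err:5 = -4 → 0x1c << 0 → word 0x0000001c
seq:2 = 0 → 0x0 << 5 → word 0x0000001c
ver:20 = -30740 → 0xf87ec << 7 → word 0x07c3f61c
bank:5 = 16 → 0x10 << 27 → word 0x87c3f61c
word = 0x87c3f61c → little-endian bytes:
  [0]=0x1c  [1]=0xf6  [2]=0xc3  [3]=0x87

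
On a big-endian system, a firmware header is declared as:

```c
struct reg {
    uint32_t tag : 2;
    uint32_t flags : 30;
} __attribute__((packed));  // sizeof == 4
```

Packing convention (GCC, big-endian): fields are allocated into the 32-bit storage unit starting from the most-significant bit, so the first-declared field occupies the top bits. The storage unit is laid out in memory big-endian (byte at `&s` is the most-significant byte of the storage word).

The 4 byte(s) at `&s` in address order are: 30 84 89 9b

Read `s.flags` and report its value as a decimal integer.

[0]=0x30 [1]=0x84 [2]=0x89 [3]=0x9b (big-endian) → word 0x3084899b
tag:2 @ bit 30 → (0x3084899b>>30)&0x3 = 0x0
flags:30 @ bit 0 → (0x3084899b>>0)&0x3fffffff = 0x3084899b  ←

813992347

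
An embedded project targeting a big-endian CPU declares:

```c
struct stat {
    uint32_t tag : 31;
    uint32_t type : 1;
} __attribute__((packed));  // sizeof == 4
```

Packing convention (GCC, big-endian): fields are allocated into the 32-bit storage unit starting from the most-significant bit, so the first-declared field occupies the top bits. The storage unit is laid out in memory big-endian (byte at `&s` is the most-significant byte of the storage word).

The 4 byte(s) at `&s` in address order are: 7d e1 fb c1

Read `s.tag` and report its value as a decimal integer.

1055981024

[0]=0x7d [1]=0xe1 [2]=0xfb [3]=0xc1 (big-endian) → word 0x7de1fbc1
tag [1+:31] = (word>>1) & 0x7fffffff = 1055981024  ←
type [0+:1] = (word>>0) & 0x1 = 1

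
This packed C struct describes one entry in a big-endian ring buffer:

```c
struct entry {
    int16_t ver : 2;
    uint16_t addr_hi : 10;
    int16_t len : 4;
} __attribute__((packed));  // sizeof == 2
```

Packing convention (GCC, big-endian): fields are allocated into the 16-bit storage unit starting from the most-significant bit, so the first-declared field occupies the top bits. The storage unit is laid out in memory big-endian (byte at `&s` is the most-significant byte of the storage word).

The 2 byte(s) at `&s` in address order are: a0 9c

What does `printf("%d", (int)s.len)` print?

[0]=0xa0 [1]=0x9c (big-endian) → word 0xa09c
ver [14+:2] = (word>>14) & 0x3 = 2
addr_hi [4+:10] = (word>>4) & 0x3ff = 521
len [0+:4] = (word>>0) & 0xf = 12  ←
len signed 4b, MSB=1: 12 - 16 = -4

-4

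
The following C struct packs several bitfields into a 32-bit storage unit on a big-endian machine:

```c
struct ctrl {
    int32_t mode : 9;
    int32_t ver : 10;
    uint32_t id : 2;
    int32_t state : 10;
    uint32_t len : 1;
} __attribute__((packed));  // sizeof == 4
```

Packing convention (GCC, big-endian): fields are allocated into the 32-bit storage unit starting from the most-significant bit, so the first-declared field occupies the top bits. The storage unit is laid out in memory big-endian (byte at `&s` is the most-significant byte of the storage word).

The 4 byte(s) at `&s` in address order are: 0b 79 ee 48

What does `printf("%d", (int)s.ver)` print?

[0]=0x0b [1]=0x79 [2]=0xee [3]=0x48 (big-endian) → word 0x0b79ee48
mode:9 @ bit 23 → (0x0b79ee48>>23)&0x1ff = 0x16
ver:10 @ bit 13 → (0x0b79ee48>>13)&0x3ff = 0x3cf  ←
id:2 @ bit 11 → (0x0b79ee48>>11)&0x3 = 0x1
state:10 @ bit 1 → (0x0b79ee48>>1)&0x3ff = 0x324
len:1 @ bit 0 → (0x0b79ee48>>0)&0x1 = 0x0
ver signed 10b, MSB=1: 975 - 1024 = -49

-49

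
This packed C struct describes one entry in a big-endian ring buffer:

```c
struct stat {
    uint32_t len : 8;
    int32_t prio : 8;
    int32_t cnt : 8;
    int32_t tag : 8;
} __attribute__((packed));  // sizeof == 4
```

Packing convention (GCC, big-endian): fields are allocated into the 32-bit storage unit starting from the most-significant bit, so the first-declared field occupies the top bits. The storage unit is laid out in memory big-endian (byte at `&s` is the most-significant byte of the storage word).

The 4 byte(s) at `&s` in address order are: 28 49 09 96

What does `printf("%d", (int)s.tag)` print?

[0]=0x28 [1]=0x49 [2]=0x09 [3]=0x96 (big-endian) → word 0x28490996
len:8 @ bit 24 → (0x28490996>>24)&0xff = 0x28
prio:8 @ bit 16 → (0x28490996>>16)&0xff = 0x49
cnt:8 @ bit 8 → (0x28490996>>8)&0xff = 0x9
tag:8 @ bit 0 → (0x28490996>>0)&0xff = 0x96  ←
tag signed 8b, MSB=1: 150 - 256 = -106

-106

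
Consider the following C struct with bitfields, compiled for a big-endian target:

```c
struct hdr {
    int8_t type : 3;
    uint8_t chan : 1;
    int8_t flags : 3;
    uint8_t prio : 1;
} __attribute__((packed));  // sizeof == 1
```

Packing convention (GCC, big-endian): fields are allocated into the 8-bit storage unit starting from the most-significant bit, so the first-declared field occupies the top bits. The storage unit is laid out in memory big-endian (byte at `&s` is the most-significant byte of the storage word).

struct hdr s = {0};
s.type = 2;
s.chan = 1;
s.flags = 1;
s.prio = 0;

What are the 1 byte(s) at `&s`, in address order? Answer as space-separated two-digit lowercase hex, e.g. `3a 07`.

[5+:3] type=2 & 0x7 = 0x2; word=0x40
[4+:1] chan=1 & 0x1 = 0x1; word=0x50
[1+:3] flags=1 & 0x7 = 0x1; word=0x52
[0+:1] prio=0 & 0x1 = 0x0; word=0x52
word = 0x52 → big-endian bytes:
  [0]=0x52

52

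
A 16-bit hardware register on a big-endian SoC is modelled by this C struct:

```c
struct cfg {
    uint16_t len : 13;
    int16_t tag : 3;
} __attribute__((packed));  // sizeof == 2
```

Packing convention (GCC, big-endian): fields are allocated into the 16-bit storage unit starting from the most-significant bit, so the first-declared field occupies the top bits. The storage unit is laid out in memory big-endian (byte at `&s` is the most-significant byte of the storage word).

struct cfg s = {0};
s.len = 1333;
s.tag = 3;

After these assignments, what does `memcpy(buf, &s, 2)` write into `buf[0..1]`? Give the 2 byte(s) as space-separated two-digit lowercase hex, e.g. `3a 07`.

len:13 = 1333 → 0x535 << 3 → word 0x29a8
tag:3 = 3 → 0x3 << 0 → word 0x29ab
word = 0x29ab → big-endian bytes:
  [0]=0x29  [1]=0xab

29 ab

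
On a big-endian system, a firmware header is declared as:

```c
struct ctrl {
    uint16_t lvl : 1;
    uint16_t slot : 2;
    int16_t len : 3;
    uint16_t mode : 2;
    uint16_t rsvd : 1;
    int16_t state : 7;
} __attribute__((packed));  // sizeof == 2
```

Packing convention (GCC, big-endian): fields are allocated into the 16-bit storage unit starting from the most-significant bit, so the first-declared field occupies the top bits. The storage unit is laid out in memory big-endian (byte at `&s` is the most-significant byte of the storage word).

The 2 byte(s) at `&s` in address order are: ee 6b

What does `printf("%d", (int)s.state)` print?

[0]=0xee [1]=0x6b (big-endian) → word 0xee6b
lvl:1 @ bit 15 → (0xee6b>>15)&0x1 = 0x1
slot:2 @ bit 13 → (0xee6b>>13)&0x3 = 0x3
len:3 @ bit 10 → (0xee6b>>10)&0x7 = 0x3
mode:2 @ bit 8 → (0xee6b>>8)&0x3 = 0x2
rsvd:1 @ bit 7 → (0xee6b>>7)&0x1 = 0x0
state:7 @ bit 0 → (0xee6b>>0)&0x7f = 0x6b  ←
state signed 7b, MSB=1: 107 - 128 = -21

-21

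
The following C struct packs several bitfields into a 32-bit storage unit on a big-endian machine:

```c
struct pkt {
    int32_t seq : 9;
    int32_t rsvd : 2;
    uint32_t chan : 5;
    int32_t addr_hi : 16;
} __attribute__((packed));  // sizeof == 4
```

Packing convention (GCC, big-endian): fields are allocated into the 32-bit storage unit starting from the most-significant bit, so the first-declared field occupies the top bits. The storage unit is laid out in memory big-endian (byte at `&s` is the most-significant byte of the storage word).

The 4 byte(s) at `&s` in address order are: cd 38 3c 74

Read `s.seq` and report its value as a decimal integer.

[0]=0xcd [1]=0x38 [2]=0x3c [3]=0x74 (big-endian) → word 0xcd383c74
seq:9 @ bit 23 → (0xcd383c74>>23)&0x1ff = 0x19a  ←
rsvd:2 @ bit 21 → (0xcd383c74>>21)&0x3 = 0x1
chan:5 @ bit 16 → (0xcd383c74>>16)&0x1f = 0x18
addr_hi:16 @ bit 0 → (0xcd383c74>>0)&0xffff = 0x3c74
seq signed 9b, MSB=1: 410 - 512 = -102

-102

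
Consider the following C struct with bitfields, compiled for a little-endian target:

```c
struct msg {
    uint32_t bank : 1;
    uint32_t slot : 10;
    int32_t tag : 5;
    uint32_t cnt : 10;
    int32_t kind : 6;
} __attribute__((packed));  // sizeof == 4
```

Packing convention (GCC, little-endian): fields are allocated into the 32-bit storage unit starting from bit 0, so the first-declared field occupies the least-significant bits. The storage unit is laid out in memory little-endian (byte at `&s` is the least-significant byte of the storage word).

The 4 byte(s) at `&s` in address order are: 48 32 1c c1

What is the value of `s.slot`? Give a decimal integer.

292

[0]=0x48 [1]=0x32 [2]=0x1c [3]=0xc1 (little-endian) → word 0xc11c3248
bank [0+:1] = (word>>0) & 0x1 = 0
slot [1+:10] = (word>>1) & 0x3ff = 292  ←
tag [11+:5] = (word>>11) & 0x1f = 6
cnt [16+:10] = (word>>16) & 0x3ff = 284
kind [26+:6] = (word>>26) & 0x3f = 48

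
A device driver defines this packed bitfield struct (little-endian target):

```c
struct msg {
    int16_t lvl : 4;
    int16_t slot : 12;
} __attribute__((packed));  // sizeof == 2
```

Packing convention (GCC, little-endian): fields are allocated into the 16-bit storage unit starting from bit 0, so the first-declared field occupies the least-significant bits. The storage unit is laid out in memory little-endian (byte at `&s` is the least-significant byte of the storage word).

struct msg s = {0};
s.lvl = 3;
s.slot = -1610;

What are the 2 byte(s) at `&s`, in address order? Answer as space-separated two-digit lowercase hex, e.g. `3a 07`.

63 9b

[0+:4] lvl=3 & 0xf = 0x3; word=0x0003
[4+:12] slot=-1610 & 0xfff = 0x9b6; word=0x9b63
word = 0x9b63 → little-endian bytes:
  [0]=0x63  [1]=0x9b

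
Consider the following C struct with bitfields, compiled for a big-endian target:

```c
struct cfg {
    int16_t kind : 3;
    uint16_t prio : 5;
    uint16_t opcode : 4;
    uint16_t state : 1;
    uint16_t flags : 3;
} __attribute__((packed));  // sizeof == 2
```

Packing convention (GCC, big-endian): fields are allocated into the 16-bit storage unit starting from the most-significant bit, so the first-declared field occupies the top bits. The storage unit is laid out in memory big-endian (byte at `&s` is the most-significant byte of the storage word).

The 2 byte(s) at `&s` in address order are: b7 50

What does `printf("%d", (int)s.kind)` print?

-3

[0]=0xb7 [1]=0x50 (big-endian) → word 0xb750
kind:3 @ bit 13 → (0xb750>>13)&0x7 = 0x5  ←
prio:5 @ bit 8 → (0xb750>>8)&0x1f = 0x17
opcode:4 @ bit 4 → (0xb750>>4)&0xf = 0x5
state:1 @ bit 3 → (0xb750>>3)&0x1 = 0x0
flags:3 @ bit 0 → (0xb750>>0)&0x7 = 0x0
kind signed 3b, MSB=1: 5 - 8 = -3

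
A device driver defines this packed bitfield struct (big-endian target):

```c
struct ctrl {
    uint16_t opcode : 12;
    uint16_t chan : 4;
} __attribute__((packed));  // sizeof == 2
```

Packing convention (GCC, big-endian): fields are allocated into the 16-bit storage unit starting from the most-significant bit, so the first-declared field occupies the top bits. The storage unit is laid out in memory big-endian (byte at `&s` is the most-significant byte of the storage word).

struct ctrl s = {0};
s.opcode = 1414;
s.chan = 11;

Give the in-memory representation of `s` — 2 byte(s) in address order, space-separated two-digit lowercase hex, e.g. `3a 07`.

opcode (12b) val=1414 bits=0x586 at bit 4: 0x5860
chan (4b) val=11 bits=0xb at bit 0: 0x586b
word = 0x586b → big-endian bytes:
  [0]=0x58  [1]=0x6b

58 6b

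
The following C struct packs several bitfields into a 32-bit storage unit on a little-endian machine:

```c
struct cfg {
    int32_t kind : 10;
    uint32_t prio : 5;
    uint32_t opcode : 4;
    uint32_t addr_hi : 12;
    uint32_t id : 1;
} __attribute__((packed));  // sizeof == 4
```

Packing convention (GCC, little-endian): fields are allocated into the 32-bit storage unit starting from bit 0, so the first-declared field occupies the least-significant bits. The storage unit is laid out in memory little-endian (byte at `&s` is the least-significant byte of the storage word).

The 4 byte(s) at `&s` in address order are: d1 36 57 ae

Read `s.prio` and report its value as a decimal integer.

13

[0]=0xd1 [1]=0x36 [2]=0x57 [3]=0xae (little-endian) → word 0xae5736d1
kind:10 @ bit 0 → (0xae5736d1>>0)&0x3ff = 0x2d1
prio:5 @ bit 10 → (0xae5736d1>>10)&0x1f = 0xd  ←
opcode:4 @ bit 15 → (0xae5736d1>>15)&0xf = 0xe
addr_hi:12 @ bit 19 → (0xae5736d1>>19)&0xfff = 0x5ca
id:1 @ bit 31 → (0xae5736d1>>31)&0x1 = 0x1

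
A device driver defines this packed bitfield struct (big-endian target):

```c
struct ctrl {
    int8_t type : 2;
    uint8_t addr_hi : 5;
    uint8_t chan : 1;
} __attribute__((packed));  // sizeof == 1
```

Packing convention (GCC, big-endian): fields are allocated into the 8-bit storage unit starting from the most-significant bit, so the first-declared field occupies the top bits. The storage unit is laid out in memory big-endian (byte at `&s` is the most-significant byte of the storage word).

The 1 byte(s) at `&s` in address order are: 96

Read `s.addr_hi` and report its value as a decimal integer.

[0]=0x96 (big-endian) → word 0x96
type [6+:2] = (word>>6) & 0x3 = 2
addr_hi [1+:5] = (word>>1) & 0x1f = 11  ←
chan [0+:1] = (word>>0) & 0x1 = 0

11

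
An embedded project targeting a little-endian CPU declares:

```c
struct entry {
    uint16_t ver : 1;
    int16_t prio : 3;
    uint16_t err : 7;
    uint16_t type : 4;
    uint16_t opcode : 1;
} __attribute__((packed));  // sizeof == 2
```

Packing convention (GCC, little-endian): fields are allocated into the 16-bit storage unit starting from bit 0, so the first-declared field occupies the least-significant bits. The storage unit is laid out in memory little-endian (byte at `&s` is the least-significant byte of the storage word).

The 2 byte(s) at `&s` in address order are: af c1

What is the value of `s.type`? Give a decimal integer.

[0]=0xaf [1]=0xc1 (little-endian) → word 0xc1af
ver:1 @ bit 0 → (0xc1af>>0)&0x1 = 0x1
prio:3 @ bit 1 → (0xc1af>>1)&0x7 = 0x7
err:7 @ bit 4 → (0xc1af>>4)&0x7f = 0x1a
type:4 @ bit 11 → (0xc1af>>11)&0xf = 0x8  ←
opcode:1 @ bit 15 → (0xc1af>>15)&0x1 = 0x1

8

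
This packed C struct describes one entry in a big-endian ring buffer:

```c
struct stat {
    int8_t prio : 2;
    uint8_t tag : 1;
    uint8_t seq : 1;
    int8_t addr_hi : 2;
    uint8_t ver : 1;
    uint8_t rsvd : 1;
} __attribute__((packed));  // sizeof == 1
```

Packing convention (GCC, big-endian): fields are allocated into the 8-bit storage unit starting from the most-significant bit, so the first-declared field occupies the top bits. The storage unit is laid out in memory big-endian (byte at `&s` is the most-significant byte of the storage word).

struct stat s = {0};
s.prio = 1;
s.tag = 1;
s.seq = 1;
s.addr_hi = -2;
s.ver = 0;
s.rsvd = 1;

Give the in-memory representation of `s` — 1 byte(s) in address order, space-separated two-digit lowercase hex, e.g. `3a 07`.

[6+:2] prio=1 & 0x3 = 0x1; word=0x40
[5+:1] tag=1 & 0x1 = 0x1; word=0x60
[4+:1] seq=1 & 0x1 = 0x1; word=0x70
[2+:2] addr_hi=-2 & 0x3 = 0x2; word=0x78
[1+:1] ver=0 & 0x1 = 0x0; word=0x78
[0+:1] rsvd=1 & 0x1 = 0x1; word=0x79
word = 0x79 → big-endian bytes:
  [0]=0x79

79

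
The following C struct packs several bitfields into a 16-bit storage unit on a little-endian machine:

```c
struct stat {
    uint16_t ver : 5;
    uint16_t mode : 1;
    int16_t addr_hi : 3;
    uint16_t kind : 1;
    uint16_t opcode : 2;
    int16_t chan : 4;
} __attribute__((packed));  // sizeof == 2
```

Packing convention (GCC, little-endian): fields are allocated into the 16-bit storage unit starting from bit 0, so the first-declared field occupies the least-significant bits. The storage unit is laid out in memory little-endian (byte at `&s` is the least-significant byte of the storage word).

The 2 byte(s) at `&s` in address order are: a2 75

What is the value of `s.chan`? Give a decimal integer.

[0]=0xa2 [1]=0x75 (little-endian) → word 0x75a2
ver:5 @ bit 0 → (0x75a2>>0)&0x1f = 0x2
mode:1 @ bit 5 → (0x75a2>>5)&0x1 = 0x1
addr_hi:3 @ bit 6 → (0x75a2>>6)&0x7 = 0x6
kind:1 @ bit 9 → (0x75a2>>9)&0x1 = 0x0
opcode:2 @ bit 10 → (0x75a2>>10)&0x3 = 0x1
chan:4 @ bit 12 → (0x75a2>>12)&0xf = 0x7  ←
chan signed 4b, MSB=0: value = 7

7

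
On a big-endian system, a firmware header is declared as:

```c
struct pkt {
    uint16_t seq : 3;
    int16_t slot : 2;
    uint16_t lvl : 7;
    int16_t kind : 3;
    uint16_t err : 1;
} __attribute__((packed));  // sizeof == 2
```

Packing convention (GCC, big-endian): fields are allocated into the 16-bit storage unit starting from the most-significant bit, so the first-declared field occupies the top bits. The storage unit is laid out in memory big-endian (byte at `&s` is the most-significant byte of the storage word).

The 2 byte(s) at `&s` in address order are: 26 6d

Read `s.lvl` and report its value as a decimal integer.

[0]=0x26 [1]=0x6d (big-endian) → word 0x266d
seq [13+:3] = (word>>13) & 0x7 = 1
slot [11+:2] = (word>>11) & 0x3 = 0
lvl [4+:7] = (word>>4) & 0x7f = 102  ←
kind [1+:3] = (word>>1) & 0x7 = 6
err [0+:1] = (word>>0) & 0x1 = 1

102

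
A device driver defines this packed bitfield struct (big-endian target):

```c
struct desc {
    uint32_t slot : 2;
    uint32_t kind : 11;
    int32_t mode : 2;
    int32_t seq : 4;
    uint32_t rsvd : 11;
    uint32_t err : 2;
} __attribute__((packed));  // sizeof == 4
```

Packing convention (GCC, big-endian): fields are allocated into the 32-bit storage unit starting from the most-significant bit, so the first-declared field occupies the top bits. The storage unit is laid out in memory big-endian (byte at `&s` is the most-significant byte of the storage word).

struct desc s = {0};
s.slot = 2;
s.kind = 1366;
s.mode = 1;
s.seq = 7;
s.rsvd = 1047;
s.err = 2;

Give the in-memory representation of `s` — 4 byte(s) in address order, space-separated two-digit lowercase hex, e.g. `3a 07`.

aa b2 f0 5e

slot (2b) val=2 bits=0x2 at bit 30: 0x80000000
kind (11b) val=1366 bits=0x556 at bit 19: 0xaab00000
mode (2b) val=1 bits=0x1 at bit 17: 0xaab20000
seq (4b) val=7 bits=0x7 at bit 13: 0xaab2e000
rsvd (11b) val=1047 bits=0x417 at bit 2: 0xaab2f05c
err (2b) val=2 bits=0x2 at bit 0: 0xaab2f05e
word = 0xaab2f05e → big-endian bytes:
  [0]=0xaa  [1]=0xb2  [2]=0xf0  [3]=0x5e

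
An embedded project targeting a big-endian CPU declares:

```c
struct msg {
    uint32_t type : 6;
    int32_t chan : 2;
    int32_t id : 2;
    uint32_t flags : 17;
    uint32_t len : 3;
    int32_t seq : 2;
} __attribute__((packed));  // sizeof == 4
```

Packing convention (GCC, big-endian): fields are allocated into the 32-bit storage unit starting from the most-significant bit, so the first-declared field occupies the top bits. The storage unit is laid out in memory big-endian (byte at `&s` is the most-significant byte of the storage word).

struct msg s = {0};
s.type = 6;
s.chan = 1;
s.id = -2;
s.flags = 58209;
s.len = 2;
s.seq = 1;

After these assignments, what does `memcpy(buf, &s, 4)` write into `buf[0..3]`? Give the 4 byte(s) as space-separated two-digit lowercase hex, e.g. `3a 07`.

type (6b) val=6 bits=0x6 at bit 26: 0x18000000
chan (2b) val=1 bits=0x1 at bit 24: 0x19000000
id (2b) val=-2 bits=0x2 at bit 22: 0x19800000
flags (17b) val=58209 bits=0xe361 at bit 5: 0x199c6c20
len (3b) val=2 bits=0x2 at bit 2: 0x199c6c28
seq (2b) val=1 bits=0x1 at bit 0: 0x199c6c29
word = 0x199c6c29 → big-endian bytes:
  [0]=0x19  [1]=0x9c  [2]=0x6c  [3]=0x29

19 9c 6c 29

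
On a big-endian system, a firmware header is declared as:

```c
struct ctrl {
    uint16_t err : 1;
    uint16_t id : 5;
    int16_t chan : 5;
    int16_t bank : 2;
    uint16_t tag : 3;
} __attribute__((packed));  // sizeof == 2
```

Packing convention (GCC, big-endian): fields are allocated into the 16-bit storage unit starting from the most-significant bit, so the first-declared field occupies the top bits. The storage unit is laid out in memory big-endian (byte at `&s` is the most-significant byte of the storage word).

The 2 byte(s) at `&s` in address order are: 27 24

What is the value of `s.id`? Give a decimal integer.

9

[0]=0x27 [1]=0x24 (big-endian) → word 0x2724
err:1 @ bit 15 → (0x2724>>15)&0x1 = 0x0
id:5 @ bit 10 → (0x2724>>10)&0x1f = 0x9  ←
chan:5 @ bit 5 → (0x2724>>5)&0x1f = 0x19
bank:2 @ bit 3 → (0x2724>>3)&0x3 = 0x0
tag:3 @ bit 0 → (0x2724>>0)&0x7 = 0x4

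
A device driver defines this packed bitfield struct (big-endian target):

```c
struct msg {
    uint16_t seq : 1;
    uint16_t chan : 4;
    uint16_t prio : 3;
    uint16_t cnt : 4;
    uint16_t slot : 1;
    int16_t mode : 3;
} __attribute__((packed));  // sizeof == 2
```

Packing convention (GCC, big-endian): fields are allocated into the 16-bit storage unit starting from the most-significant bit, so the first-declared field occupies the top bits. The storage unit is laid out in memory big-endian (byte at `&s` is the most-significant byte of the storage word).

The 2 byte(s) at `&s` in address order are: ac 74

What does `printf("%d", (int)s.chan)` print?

5

[0]=0xac [1]=0x74 (big-endian) → word 0xac74
seq [15+:1] = (word>>15) & 0x1 = 1
chan [11+:4] = (word>>11) & 0xf = 5  ←
prio [8+:3] = (word>>8) & 0x7 = 4
cnt [4+:4] = (word>>4) & 0xf = 7
slot [3+:1] = (word>>3) & 0x1 = 0
mode [0+:3] = (word>>0) & 0x7 = 4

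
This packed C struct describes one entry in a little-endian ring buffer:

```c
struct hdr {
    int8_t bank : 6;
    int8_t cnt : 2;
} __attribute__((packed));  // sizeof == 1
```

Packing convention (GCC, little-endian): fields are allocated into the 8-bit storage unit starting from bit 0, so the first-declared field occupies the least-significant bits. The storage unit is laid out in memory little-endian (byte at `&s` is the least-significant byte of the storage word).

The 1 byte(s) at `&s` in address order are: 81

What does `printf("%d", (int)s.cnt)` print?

[0]=0x81 (little-endian) → word 0x81
bank:6 @ bit 0 → (0x81>>0)&0x3f = 0x1
cnt:2 @ bit 6 → (0x81>>6)&0x3 = 0x2  ←
cnt signed 2b, MSB=1: 2 - 4 = -2

-2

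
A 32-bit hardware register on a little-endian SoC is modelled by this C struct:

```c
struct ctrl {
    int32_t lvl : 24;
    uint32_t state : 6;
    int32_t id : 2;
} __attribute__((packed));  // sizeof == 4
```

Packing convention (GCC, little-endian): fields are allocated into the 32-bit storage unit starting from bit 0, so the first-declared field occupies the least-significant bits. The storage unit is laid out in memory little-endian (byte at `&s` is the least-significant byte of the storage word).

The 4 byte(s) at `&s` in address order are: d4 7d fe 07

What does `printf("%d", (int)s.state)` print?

[0]=0xd4 [1]=0x7d [2]=0xfe [3]=0x07 (little-endian) → word 0x07fe7dd4
lvl:24 @ bit 0 → (0x07fe7dd4>>0)&0xffffff = 0xfe7dd4
state:6 @ bit 24 → (0x07fe7dd4>>24)&0x3f = 0x7  ←
id:2 @ bit 30 → (0x07fe7dd4>>30)&0x3 = 0x0

7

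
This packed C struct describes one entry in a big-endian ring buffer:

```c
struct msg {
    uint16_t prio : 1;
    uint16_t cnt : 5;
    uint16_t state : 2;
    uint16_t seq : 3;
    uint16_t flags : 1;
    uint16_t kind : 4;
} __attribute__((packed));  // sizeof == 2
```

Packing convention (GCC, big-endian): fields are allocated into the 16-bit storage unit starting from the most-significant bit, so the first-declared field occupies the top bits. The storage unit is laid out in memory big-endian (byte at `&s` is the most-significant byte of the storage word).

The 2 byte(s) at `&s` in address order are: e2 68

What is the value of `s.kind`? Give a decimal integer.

[0]=0xe2 [1]=0x68 (big-endian) → word 0xe268
prio:1 @ bit 15 → (0xe268>>15)&0x1 = 0x1
cnt:5 @ bit 10 → (0xe268>>10)&0x1f = 0x18
state:2 @ bit 8 → (0xe268>>8)&0x3 = 0x2
seq:3 @ bit 5 → (0xe268>>5)&0x7 = 0x3
flags:1 @ bit 4 → (0xe268>>4)&0x1 = 0x0
kind:4 @ bit 0 → (0xe268>>0)&0xf = 0x8  ←

8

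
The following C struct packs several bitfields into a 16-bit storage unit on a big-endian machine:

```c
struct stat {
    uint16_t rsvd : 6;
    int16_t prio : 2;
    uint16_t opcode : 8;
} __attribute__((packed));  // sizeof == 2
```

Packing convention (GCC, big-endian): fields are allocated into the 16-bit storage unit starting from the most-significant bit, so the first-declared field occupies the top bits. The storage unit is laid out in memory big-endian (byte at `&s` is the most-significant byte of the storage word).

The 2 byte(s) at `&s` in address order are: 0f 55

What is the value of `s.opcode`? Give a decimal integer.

85

[0]=0x0f [1]=0x55 (big-endian) → word 0x0f55
rsvd:6 @ bit 10 → (0x0f55>>10)&0x3f = 0x3
prio:2 @ bit 8 → (0x0f55>>8)&0x3 = 0x3
opcode:8 @ bit 0 → (0x0f55>>0)&0xff = 0x55  ←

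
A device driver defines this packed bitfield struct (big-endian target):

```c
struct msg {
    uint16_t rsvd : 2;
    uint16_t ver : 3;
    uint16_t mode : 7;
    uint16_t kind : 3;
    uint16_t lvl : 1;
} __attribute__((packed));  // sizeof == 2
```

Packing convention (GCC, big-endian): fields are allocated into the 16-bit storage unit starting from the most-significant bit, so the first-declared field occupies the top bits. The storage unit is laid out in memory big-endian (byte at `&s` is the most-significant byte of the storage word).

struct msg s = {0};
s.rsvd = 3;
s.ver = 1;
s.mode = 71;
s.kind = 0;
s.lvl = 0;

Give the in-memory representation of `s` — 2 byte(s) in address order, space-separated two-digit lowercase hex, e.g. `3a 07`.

rsvd:2 = 3 → 0x3 << 14 → word 0xc000
ver:3 = 1 → 0x1 << 11 → word 0xc800
mode:7 = 71 → 0x47 << 4 → word 0xcc70
kind:3 = 0 → 0x0 << 1 → word 0xcc70
lvl:1 = 0 → 0x0 << 0 → word 0xcc70
word = 0xcc70 → big-endian bytes:
  [0]=0xcc  [1]=0x70

cc 70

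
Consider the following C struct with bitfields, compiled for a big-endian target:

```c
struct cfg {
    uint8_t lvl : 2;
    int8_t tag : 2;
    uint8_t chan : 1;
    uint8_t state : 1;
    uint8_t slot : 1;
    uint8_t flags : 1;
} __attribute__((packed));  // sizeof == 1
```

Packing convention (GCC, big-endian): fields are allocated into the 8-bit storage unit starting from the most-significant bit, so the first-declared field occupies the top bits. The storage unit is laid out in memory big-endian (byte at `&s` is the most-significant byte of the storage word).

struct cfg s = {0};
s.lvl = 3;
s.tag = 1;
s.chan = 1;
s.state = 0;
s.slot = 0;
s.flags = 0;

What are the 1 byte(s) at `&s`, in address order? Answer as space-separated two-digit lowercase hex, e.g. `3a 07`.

d8

lvl (2b) val=3 bits=0x3 at bit 6: 0xc0
tag (2b) val=1 bits=0x1 at bit 4: 0xd0
chan (1b) val=1 bits=0x1 at bit 3: 0xd8
state (1b) val=0 bits=0x0 at bit 2: 0xd8
slot (1b) val=0 bits=0x0 at bit 1: 0xd8
flags (1b) val=0 bits=0x0 at bit 0: 0xd8
word = 0xd8 → big-endian bytes:
  [0]=0xd8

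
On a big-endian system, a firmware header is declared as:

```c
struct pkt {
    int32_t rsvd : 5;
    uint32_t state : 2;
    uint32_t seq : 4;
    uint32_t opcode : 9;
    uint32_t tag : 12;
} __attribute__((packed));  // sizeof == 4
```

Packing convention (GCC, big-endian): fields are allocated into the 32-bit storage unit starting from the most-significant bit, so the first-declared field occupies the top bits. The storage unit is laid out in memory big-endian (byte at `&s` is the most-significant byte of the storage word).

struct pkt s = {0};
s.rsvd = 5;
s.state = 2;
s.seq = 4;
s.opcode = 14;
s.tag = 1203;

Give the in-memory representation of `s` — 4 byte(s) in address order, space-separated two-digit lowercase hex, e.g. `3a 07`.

rsvd (5b) val=5 bits=0x5 at bit 27: 0x28000000
state (2b) val=2 bits=0x2 at bit 25: 0x2c000000
seq (4b) val=4 bits=0x4 at bit 21: 0x2c800000
opcode (9b) val=14 bits=0xe at bit 12: 0x2c80e000
tag (12b) val=1203 bits=0x4b3 at bit 0: 0x2c80e4b3
word = 0x2c80e4b3 → big-endian bytes:
  [0]=0x2c  [1]=0x80  [2]=0xe4  [3]=0xb3

2c 80 e4 b3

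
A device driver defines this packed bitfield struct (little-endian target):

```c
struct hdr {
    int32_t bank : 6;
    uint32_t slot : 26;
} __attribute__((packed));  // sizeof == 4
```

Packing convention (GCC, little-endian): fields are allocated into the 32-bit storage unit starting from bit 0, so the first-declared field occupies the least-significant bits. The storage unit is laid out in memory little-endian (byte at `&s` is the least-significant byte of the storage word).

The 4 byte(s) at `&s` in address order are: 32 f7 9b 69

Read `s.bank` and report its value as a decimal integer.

-14

[0]=0x32 [1]=0xf7 [2]=0x9b [3]=0x69 (little-endian) → word 0x699bf732
bank [0+:6] = (word>>0) & 0x3f = 50  ←
slot [6+:26] = (word>>6) & 0x3ffffff = 27684828
bank signed 6b, MSB=1: 50 - 64 = -14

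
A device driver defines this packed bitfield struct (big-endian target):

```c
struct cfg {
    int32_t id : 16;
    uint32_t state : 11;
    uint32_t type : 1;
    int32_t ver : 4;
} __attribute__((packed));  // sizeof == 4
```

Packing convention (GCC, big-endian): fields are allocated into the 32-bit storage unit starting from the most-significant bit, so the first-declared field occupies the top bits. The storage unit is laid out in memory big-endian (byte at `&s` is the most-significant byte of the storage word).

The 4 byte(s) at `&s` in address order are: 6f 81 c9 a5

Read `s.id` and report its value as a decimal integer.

[0]=0x6f [1]=0x81 [2]=0xc9 [3]=0xa5 (big-endian) → word 0x6f81c9a5
id [16+:16] = (word>>16) & 0xffff = 28545  ←
state [5+:11] = (word>>5) & 0x7ff = 1613
type [4+:1] = (word>>4) & 0x1 = 0
ver [0+:4] = (word>>0) & 0xf = 5
id signed 16b, MSB=0: value = 28545

28545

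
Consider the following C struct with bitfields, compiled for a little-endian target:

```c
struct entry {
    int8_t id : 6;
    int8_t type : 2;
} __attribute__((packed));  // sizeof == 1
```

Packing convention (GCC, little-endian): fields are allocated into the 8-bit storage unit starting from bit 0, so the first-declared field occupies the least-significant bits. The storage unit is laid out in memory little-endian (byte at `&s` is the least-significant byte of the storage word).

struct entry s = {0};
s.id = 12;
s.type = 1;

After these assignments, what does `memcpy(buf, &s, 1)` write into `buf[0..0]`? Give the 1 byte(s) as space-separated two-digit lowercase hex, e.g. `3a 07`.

[0+:6] id=12 & 0x3f = 0xc; word=0x0c
[6+:2] type=1 & 0x3 = 0x1; word=0x4c
word = 0x4c → little-endian bytes:
  [0]=0x4c

4c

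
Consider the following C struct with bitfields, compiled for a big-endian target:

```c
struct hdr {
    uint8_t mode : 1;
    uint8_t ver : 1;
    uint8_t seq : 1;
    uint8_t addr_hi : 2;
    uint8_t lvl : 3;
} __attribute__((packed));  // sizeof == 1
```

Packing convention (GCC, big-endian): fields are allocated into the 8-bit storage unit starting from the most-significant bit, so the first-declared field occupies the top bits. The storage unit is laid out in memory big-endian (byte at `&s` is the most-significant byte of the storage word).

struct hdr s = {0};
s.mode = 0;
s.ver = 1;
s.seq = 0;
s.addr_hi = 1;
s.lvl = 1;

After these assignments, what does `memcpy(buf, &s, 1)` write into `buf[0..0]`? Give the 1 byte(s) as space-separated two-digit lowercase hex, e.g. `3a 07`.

[7+:1] mode=0 & 0x1 = 0x0; word=0x00
[6+:1] ver=1 & 0x1 = 0x1; word=0x40
[5+:1] seq=0 & 0x1 = 0x0; word=0x40
[3+:2] addr_hi=1 & 0x3 = 0x1; word=0x48
[0+:3] lvl=1 & 0x7 = 0x1; word=0x49
word = 0x49 → big-endian bytes:
  [0]=0x49

49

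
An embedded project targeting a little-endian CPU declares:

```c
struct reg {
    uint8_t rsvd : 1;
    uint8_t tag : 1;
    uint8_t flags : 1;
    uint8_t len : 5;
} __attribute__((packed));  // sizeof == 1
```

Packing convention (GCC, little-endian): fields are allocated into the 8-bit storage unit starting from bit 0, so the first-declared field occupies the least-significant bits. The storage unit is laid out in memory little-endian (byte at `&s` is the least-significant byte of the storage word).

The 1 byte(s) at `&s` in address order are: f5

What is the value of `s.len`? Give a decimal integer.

30

[0]=0xf5 (little-endian) → word 0xf5
rsvd [0+:1] = (word>>0) & 0x1 = 1
tag [1+:1] = (word>>1) & 0x1 = 0
flags [2+:1] = (word>>2) & 0x1 = 1
len [3+:5] = (word>>3) & 0x1f = 30  ←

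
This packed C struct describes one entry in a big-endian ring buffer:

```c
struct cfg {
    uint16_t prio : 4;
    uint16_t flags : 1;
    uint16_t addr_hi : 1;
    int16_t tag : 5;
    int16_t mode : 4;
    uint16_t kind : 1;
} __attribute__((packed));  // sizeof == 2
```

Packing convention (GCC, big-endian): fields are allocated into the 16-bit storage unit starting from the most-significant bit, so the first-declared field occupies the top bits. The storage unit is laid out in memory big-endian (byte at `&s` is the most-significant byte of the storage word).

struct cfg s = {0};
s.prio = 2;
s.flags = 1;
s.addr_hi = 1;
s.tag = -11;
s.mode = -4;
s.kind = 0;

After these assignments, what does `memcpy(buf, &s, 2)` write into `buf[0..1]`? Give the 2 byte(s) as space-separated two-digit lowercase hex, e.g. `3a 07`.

prio (4b) val=2 bits=0x2 at bit 12: 0x2000
flags (1b) val=1 bits=0x1 at bit 11: 0x2800
addr_hi (1b) val=1 bits=0x1 at bit 10: 0x2c00
tag (5b) val=-11 bits=0x15 at bit 5: 0x2ea0
mode (4b) val=-4 bits=0xc at bit 1: 0x2eb8
kind (1b) val=0 bits=0x0 at bit 0: 0x2eb8
word = 0x2eb8 → big-endian bytes:
  [0]=0x2e  [1]=0xb8

2e b8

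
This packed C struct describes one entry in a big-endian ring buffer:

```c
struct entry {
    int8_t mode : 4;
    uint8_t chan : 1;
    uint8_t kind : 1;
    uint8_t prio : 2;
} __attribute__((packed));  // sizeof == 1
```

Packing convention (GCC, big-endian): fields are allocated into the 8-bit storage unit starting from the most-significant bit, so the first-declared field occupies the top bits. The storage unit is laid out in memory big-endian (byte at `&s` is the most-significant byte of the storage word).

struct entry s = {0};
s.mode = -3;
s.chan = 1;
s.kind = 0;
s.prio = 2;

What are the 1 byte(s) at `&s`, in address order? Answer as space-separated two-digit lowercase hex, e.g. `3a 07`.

da

[4+:4] mode=-3 & 0xf = 0xd; word=0xd0
[3+:1] chan=1 & 0x1 = 0x1; word=0xd8
[2+:1] kind=0 & 0x1 = 0x0; word=0xd8
[0+:2] prio=2 & 0x3 = 0x2; word=0xda
word = 0xda → big-endian bytes:
  [0]=0xda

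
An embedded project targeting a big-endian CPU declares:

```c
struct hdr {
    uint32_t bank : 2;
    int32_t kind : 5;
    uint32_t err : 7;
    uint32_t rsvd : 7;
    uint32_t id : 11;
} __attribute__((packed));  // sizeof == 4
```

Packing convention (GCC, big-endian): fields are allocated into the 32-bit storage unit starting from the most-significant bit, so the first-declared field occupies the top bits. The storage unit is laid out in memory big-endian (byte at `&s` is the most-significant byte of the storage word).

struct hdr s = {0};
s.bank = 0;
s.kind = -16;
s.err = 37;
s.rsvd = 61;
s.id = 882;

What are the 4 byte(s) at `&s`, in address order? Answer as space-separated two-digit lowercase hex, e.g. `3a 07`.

20 95 eb 72

bank (2b) val=0 bits=0x0 at bit 30: 0x00000000
kind (5b) val=-16 bits=0x10 at bit 25: 0x20000000
err (7b) val=37 bits=0x25 at bit 18: 0x20940000
rsvd (7b) val=61 bits=0x3d at bit 11: 0x2095e800
id (11b) val=882 bits=0x372 at bit 0: 0x2095eb72
word = 0x2095eb72 → big-endian bytes:
  [0]=0x20  [1]=0x95  [2]=0xeb  [3]=0x72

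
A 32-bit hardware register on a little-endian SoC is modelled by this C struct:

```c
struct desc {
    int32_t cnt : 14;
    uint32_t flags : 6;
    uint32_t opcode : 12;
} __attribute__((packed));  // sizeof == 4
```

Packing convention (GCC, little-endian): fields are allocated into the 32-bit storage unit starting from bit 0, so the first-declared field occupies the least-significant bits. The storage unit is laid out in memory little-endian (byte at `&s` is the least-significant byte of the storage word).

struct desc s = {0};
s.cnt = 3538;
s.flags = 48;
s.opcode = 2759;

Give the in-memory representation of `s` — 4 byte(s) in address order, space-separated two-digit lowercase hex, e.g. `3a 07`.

d2 0d 7c ac

cnt (14b) val=3538 bits=0xdd2 at bit 0: 0x00000dd2
flags (6b) val=48 bits=0x30 at bit 14: 0x000c0dd2
opcode (12b) val=2759 bits=0xac7 at bit 20: 0xac7c0dd2
word = 0xac7c0dd2 → little-endian bytes:
  [0]=0xd2  [1]=0x0d  [2]=0x7c  [3]=0xac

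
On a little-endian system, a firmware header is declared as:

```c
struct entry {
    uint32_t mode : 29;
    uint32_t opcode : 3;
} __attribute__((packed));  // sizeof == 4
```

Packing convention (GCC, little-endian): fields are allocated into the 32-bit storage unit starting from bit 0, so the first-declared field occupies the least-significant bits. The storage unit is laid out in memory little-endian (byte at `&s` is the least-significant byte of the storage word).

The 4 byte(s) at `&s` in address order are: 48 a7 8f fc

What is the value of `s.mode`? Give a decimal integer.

479176520

[0]=0x48 [1]=0xa7 [2]=0x8f [3]=0xfc (little-endian) → word 0xfc8fa748
mode [0+:29] = (word>>0) & 0x1fffffff = 479176520  ←
opcode [29+:3] = (word>>29) & 0x7 = 7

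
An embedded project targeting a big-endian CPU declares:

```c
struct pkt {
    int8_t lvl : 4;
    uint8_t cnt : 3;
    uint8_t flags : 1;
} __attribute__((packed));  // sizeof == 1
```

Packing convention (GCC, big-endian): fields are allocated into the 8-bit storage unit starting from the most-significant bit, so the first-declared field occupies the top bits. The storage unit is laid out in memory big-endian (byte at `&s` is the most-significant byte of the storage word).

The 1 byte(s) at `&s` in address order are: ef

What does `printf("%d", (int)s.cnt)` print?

7

[0]=0xef (big-endian) → word 0xef
lvl:4 @ bit 4 → (0xef>>4)&0xf = 0xe
cnt:3 @ bit 1 → (0xef>>1)&0x7 = 0x7  ←
flags:1 @ bit 0 → (0xef>>0)&0x1 = 0x1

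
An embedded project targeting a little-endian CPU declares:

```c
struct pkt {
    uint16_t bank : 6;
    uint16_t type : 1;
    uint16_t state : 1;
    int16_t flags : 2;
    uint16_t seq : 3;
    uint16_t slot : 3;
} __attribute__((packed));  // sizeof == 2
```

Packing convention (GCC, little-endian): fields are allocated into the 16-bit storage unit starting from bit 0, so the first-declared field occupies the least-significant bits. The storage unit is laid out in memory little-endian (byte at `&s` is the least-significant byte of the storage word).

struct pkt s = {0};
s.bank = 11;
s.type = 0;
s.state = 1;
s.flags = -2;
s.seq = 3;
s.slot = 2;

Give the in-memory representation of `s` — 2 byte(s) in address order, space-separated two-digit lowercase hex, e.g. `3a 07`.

bank:6 = 11 → 0xb << 0 → word 0x000b
type:1 = 0 → 0x0 << 6 → word 0x000b
state:1 = 1 → 0x1 << 7 → word 0x008b
flags:2 = -2 → 0x2 << 8 → word 0x028b
seq:3 = 3 → 0x3 << 10 → word 0x0e8b
slot:3 = 2 → 0x2 << 13 → word 0x4e8b
word = 0x4e8b → little-endian bytes:
  [0]=0x8b  [1]=0x4e

8b 4e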